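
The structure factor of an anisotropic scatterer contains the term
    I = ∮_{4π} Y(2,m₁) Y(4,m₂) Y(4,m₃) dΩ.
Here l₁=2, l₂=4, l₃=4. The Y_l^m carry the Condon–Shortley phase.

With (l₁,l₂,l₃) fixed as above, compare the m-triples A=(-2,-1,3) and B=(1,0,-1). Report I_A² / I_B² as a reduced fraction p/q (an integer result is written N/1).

63/5

Shared (l₁,l₂,l₃)=(2,4,4): N and (l;000)² cancel in I_A²/I_B².
A: Δ = 2!·2!·6!/11! = 1/13860; Racah Σ t=2..2: t=2:+1/480 = 1/480; ⇒ 3j(2 4 4; -2 -1 3)² = 3/110, sgn -1
B: Δ = 2!·2!·6!/11! = 1/13860; Racah Σ t=0..1: t=0:+1/96 t=1:−1/72 = -1/288; ⇒ 3j(2 4 4; 1 0 -1)² = 1/462, sgn +1
I_A²/I_B² = (3/110)/(1/462) = 63/5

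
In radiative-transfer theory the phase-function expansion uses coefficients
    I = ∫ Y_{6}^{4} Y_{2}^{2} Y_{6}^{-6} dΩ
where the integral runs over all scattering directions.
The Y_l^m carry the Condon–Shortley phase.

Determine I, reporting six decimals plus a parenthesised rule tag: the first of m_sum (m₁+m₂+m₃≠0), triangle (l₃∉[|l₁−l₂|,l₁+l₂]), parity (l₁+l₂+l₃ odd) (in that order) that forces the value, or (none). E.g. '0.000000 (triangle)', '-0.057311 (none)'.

-0.076075 (none)

m-sum 0 ✓  L=14 even ✓  4≤6≤8 ✓
Π(2lᵢ+1) = 13×5×13 = 845
triangle coeff Δ(6,2,6) = 1/90090
Σ_t [0,2]: t=0:+1/69120 t=1:−1/14400 t=2:+1/69120 = -7/172800
(3j)²=14/715 [(6 2 6; 0 0 0)], sign=-1
Σ_t [2,2]: t=2:+1/14515200 = 1/14515200
(3j)²=2/455 [(6 2 6; 4 2 -6)], sign=+1
⇒ 4πI² = 4/55
I = (-1)√(4/55/(4π)) = -0.07607531
No selection rule forces the value: the integral is nonzero (none).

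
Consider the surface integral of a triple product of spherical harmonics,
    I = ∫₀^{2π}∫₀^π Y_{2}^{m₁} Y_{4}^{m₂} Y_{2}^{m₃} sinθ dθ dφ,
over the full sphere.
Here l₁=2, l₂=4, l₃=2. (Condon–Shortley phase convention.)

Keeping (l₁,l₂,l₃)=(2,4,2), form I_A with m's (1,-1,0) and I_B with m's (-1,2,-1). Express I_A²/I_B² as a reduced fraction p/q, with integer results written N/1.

3/4

l's match ⇒ only the (l;m) 3-j factors differ between A and B.
A: triangle coeff Δ(2,4,2) = 1/630; Σ_t [1,1]: t=1:−1/24 = -1/24; (3j)²=1/21 [(2 4 2; 1 -1 0)], sign=-1
B: triangle coeff Δ(2,4,2) = 1/630; Σ_t [3,3]: t=3:−1/36 = -1/36; (3j)²=4/63 [(2 4 2; -1 2 -1)], sign=+1
I_A²/I_B² = (1/21)/(4/63) = 3/4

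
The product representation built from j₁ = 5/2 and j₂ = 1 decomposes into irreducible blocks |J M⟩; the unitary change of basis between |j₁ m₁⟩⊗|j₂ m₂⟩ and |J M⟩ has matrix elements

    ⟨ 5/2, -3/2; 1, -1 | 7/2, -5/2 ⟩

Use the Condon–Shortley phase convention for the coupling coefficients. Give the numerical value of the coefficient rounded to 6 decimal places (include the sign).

+0.845154

triangle: 0!×5!×2!/8! = 240/40320
(j±m)!: 1!×4!×0!×2!×1!×6! = 34560
prefactor² = (2J+1)×Δ×N² = 11520/7
  k=0: +1/(0!×0!×4!×0!×1!×2!) = 1/48
Σ = 1/48  ⇒  CG² = 11520/7×(1/48)² = 5/7
CG = +√(5/7) = +0.845154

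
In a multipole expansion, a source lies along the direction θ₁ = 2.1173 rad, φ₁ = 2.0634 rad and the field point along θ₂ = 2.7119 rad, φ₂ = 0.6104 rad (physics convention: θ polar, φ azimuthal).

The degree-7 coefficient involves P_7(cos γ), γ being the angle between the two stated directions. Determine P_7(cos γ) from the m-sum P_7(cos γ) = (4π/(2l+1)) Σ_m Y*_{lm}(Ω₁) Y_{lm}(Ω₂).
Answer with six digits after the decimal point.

0.249852

Summing Y*_{l m}(θ₁,φ₁)·Y_{l m}(θ₂,φ₂) over m ∈ [−7, 7]; prefactor 4π/(2·7+1) = 0.837758:
  [-7]  conj(Y_{7,-7})(Ω₁) = -0.05015 + 0.15838j ; Y_{7,-7}(Ω₂) = -0.00046 + 0.00099j ; Δ = -0.00013 - 0.00012j
  [-6]  conj(Y_{7,-6})(Ω₁) = -0.37160 + 0.06991j ; Y_{7,-6}(Ω₂) = 0.00771 - 0.00442j ; Δ = -0.00256 + 0.00218j
  [-5]  conj(Y_{7,-5})(Ω₁) = -0.26325 - 0.32649j ; Y_{7,-5}(Ω₂) = -0.04468 - 0.00401j ; Δ = 0.01045 + 0.01564j
  [-4]  conj(Y_{7,-4})(Ω₁) = 0.04041 - 0.09569j ; Y_{7,-4}(Ω₂) = 0.11901 + 0.10024j ; Δ = 0.01440 - 0.00734j
  [-3]  conj(Y_{7,-3})(Ω₁) = -0.30185 + 0.02815j ; Y_{7,-3}(Ω₂) = -0.09499 - 0.35651j ; Δ = 0.03871 + 0.10494j
  [-2]  conj(Y_{7,-2})(Ω₁) = -0.14034 - 0.21161j ; Y_{7,-2}(Ω₂) = -0.18420 + 0.50463j ; Δ = 0.13264 - 0.03184j
  [-1]  conj(Y_{7,-1})(Ω₁) = -0.09820 + 0.18295j ; Y_{7,-1}(Ω₂) = 0.23197 - 0.16227j ; Δ = 0.00691 + 0.05837j
  [+0]  conj(Y_{7,0})(Ω₁) = -0.28310 + 0.00000j ; Y_{7,0}(Ω₂) = 0.36242 + 0.00000j ; Δ = -0.10260 + 0.00000j
  [+1]  conj(Y_{7,1})(Ω₁) = 0.09820 + 0.18295j ; Y_{7,1}(Ω₂) = -0.23197 - 0.16227j ; Δ = 0.00691 - 0.05837j
  [+2]  conj(Y_{7,2})(Ω₁) = -0.14034 + 0.21161j ; Y_{7,2}(Ω₂) = -0.18420 - 0.50463j ; Δ = 0.13264 + 0.03184j
  [+3]  conj(Y_{7,3})(Ω₁) = 0.30185 + 0.02815j ; Y_{7,3}(Ω₂) = 0.09499 - 0.35651j ; Δ = 0.03871 - 0.10494j
  [+4]  conj(Y_{7,4})(Ω₁) = 0.04041 + 0.09569j ; Y_{7,4}(Ω₂) = 0.11901 - 0.10024j ; Δ = 0.01440 + 0.00734j
  [+5]  conj(Y_{7,5})(Ω₁) = 0.26325 - 0.32649j ; Y_{7,5}(Ω₂) = 0.04468 - 0.00401j ; Δ = 0.01045 - 0.01564j
  [+6]  conj(Y_{7,6})(Ω₁) = -0.37160 - 0.06991j ; Y_{7,6}(Ω₂) = 0.00771 + 0.00442j ; Δ = -0.00256 - 0.00218j
  [+7]  conj(Y_{7,7})(Ω₁) = 0.05015 + 0.15838j ; Y_{7,7}(Ω₂) = 0.00046 + 0.00099j ; Δ = -0.00013 + 0.00012j
Σ over m = 0.29824 + 0.00000j; ×(4π/15) → 0.24985 + 0.00000j. Real part: 0.249852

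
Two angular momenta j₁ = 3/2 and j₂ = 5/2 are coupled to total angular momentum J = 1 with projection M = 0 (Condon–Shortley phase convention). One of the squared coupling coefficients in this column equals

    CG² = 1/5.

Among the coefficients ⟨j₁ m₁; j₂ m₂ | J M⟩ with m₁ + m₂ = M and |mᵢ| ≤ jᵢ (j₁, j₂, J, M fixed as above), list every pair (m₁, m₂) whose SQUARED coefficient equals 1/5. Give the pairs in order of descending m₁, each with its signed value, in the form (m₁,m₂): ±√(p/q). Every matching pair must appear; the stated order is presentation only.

(3/2,-3/2): +√(1/5); (-3/2,3/2): −√(1/5)

Admissible pairs with m₁+m₂ = M = 0: (-3/2,3/2), (-1/2,1/2), (1/2,-1/2), (3/2,-3/2)
  (m₁,m₂)=(3/2,-3/2): CG² = 1/5, CG = +√(1/5)   ← matches the target
  (m₁,m₂)=(1/2,-1/2): CG² = 3/10, CG = −√(3/10)
  (m₁,m₂)=(-1/2,1/2): CG² = 3/10, CG = +√(3/10)
  (m₁,m₂)=(-3/2,3/2): CG² = 1/5, CG = −√(1/5)   ← matches the target
Pairs with CG² = 1/5: (3/2,-3/2): +√(1/5); (-3/2,3/2): −√(1/5)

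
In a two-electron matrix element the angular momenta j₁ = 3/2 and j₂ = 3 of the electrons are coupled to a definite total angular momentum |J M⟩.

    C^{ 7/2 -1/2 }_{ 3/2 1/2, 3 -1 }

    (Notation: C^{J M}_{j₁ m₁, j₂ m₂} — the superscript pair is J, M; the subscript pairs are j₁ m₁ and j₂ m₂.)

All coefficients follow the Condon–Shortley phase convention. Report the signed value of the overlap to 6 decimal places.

+0.534522

j₁+j₂−J=1  J+j₁−j₂=2  J−j₁+j₂=5  j₁+j₂+J+1=9
(j₁±m₁, j₂±m₂, J±M) = (2,1,2,4,3,4)
P² = 512/7
sum k=0..1:
  [0] +1/12 = 1/12
  [1] −1/48 = -1/48
S = 1/16
C² = P²·S² = 2/7 ; C = +0.534522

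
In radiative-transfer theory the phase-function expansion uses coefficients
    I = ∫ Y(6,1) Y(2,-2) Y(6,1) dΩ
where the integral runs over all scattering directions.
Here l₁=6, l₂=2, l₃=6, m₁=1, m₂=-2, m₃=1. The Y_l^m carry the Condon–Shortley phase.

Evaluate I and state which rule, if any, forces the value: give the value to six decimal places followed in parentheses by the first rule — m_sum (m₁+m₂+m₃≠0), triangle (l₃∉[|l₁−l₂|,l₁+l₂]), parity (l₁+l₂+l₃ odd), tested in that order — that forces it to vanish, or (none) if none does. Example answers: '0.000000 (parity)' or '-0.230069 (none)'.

0.196649 (none)

Rules hold: Σm=0, L=14 even, 4≤6≤8.
N = 13·5·13 = 845
Δ = 2!·10!·2!/15! = 1/90090
Racah Σ t=0..2: t=0:+1/69120 t=1:−1/14400 t=2:+1/69120 = -7/172800
⇒ 3j(6 2 6; 0 0 0)² = 14/715, sgn -1
Racah Σ t=0..0: t=0:+1/57600 = 1/57600
⇒ 3j(6 2 6; 1 -2 1)² = 21/715, sgn -1
4πI² = N·(3j₀)²·(3jₘ)² = 294/605
I = +1·√(0.48595/4π) = 0.19664868
No selection rule forces the value: the integral is nonzero (none).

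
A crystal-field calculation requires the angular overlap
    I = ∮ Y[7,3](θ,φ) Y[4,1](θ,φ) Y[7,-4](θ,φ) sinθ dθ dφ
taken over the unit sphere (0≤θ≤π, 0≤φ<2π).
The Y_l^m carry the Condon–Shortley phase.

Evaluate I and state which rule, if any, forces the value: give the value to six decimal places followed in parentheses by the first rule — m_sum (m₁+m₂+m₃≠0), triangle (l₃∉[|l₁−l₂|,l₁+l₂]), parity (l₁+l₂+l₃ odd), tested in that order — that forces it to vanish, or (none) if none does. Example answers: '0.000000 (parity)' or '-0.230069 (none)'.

Checks pass: Σm=0; 18 even; l₃=7∈[3,11].
(2·7+1)(2·4+1)(2·7+1) = 2025
Δ: 4! 10! 4! / 19! → 1/58198140
sum: t=0:+1/17418240 t=1:−1/622080 t=2:+1/230400 t=3:−1/622080 t=4:+1/17418240 = 1/806400
3j²(7 4 7; 0 0 0) = Δ·Π!·Σ² = 2268/230945  (sign -1)
sum: t=1:−1/4354560 t=2:+1/1935360 t=3:−1/8709120 t=4:+1/522547200 = 13/74649600
3j²(7 4 7; 3 1 -4) = Δ·Π!·Σ² = 91/11628  (sign -1)
combine: 4πI² = 2025·2268/230945·91/11628 = 178605/1147619
take √, sign +1: I = 0.11128663
No selection rule forces the value: the integral is nonzero (none).

0.111287 (none)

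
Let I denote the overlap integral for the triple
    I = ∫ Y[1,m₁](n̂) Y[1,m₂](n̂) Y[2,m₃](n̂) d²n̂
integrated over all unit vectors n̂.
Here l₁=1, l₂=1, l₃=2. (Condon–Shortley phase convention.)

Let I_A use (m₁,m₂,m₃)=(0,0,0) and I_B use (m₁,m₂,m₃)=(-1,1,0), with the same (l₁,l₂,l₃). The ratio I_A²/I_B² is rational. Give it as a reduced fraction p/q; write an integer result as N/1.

4/1

l's match ⇒ only the (l;m) 3-j factors differ between A and B.
A: triangle coeff Δ(1,1,2) = 1/30; Σ_t [0,0]: t=0:+1/1 = 1/1; (3j)²=2/15 [(1 1 2; 0 0 0)], sign=+1
B: triangle coeff Δ(1,1,2) = 1/30; Σ_t [0,0]: t=0:+1/4 = 1/4; (3j)²=1/30 [(1 1 2; -1 1 0)], sign=+1
I_A²/I_B² = (2/15)/(1/30) = 4/1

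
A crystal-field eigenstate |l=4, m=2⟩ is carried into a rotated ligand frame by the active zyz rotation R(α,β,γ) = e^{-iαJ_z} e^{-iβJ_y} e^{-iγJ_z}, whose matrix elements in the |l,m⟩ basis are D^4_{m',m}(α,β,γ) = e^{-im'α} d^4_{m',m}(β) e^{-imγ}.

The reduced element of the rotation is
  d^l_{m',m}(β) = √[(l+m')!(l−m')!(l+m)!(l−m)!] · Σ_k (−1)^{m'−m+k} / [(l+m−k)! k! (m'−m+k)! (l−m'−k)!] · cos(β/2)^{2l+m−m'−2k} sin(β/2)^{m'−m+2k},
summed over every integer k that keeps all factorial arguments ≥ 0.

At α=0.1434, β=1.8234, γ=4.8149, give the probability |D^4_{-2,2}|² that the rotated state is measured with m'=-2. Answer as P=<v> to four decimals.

P=0.0149

D^4_{-2,2}(0.1434,1.8234,4.8149) = e^{-i·-2·0.1434}·d^4_{-2,2}(1.8234)·e^{-i·2·4.8149}. Compute d first:
Half-angle: c=0.612403, s=0.790546. N=√(2·720·720·2)=1440.000000
The bounds max(0,m−m')=4 and min(l+m,l−m')=6 give 3 terms
  k=4: (−1)^0·1440.0000/(96)·0.6124^4·0.7905^4 = +0.824040
  k=5: (−1)^1·1440.0000/(120)·0.6124^2·0.7905^6 = -1.098546
  k=6: (−1)^2·1440.0000/(1440)·0.6124^0·0.7905^8 = +0.152552
d^4_{-2,2}(1.8234) = +0.824040 -1.098546 +0.152552 = -0.121954
|D^4_{-2,2}|² = |d^4_{-2,2}(β)|² = (-0.121954)² = 0.014873 (the z-rotation phases have unit modulus)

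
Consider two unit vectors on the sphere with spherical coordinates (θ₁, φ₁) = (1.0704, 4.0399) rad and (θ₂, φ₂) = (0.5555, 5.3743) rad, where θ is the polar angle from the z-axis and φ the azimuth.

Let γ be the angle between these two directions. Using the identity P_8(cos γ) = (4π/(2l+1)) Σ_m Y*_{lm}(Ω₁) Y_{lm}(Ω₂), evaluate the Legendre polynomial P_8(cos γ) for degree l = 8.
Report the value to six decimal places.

-0.028056

Summing Y*_{l m}(θ₁,φ₁)·Y_{l m}(θ₂,φ₂) over m ∈ [−8, 8]; prefactor 4π/(2·8+1) = 0.739198:
  [-8]  conj(Y_{8,-8})(Ω₁) = 0.11206 + 0.14216j ; Y_{8,-8}(Ω₂) = 0.00170 + 0.00257j ; Δ = -0.00018 + 0.00053j
  [-7]  conj(Y_{8,-7})(Ω₁) = -0.39593 - 0.00197j ; Y_{8,-7}(Ω₂) = 0.01981 + 0.00157j ; Δ = -0.00784 - 0.00066j
  [-6]  conj(Y_{8,-6})(Ω₁) = 0.26401 - 0.32818j ; Y_{8,-6}(Ω₂) = 0.05372 - 0.05872j ; Δ = -0.00509 - 0.03313j
  [-5]  conj(Y_{8,-5})(Ω₁) = 0.02012 + 0.08961j ; Y_{8,-5}(Ω₂) = -0.03688 - 0.21751j ; Δ = 0.01875 - 0.00768j
  [-4]  conj(Y_{8,-4})(Ω₁) = 0.27792 + 0.13481j ; Y_{8,-4}(Ω₂) = -0.37101 - 0.19978j ; Δ = -0.07618 - 0.10554j
  [-3]  conj(Y_{8,-3})(Ω₁) = -0.23444 + 0.11229j ; Y_{8,-3}(Ω₂) = -0.45368 + 0.19985j ; Δ = 0.08392 - 0.09780j
  [-2]  conj(Y_{8,-2})(Ω₁) = -0.04244 + 0.18473j ; Y_{8,-2}(Ω₂) = -0.04599 + 0.18241j ; Δ = -0.03174 - 0.01624j
  [-1]  conj(Y_{8,-1})(Ω₁) = -0.18810 - 0.23621j ; Y_{8,-1}(Ω₂) = -0.20681 - 0.26542j ; Δ = -0.02380 + 0.09878j
  [+0]  conj(Y_{8,0})(Ω₁) = -0.14797 + 0.00000j ; Y_{8,0}(Ω₂) = -0.31326 + 0.00000j ; Δ = 0.04635 + 0.00000j
  [+1]  conj(Y_{8,1})(Ω₁) = 0.18810 - 0.23621j ; Y_{8,1}(Ω₂) = 0.20681 - 0.26542j ; Δ = -0.02380 - 0.09878j
  [+2]  conj(Y_{8,2})(Ω₁) = -0.04244 - 0.18473j ; Y_{8,2}(Ω₂) = -0.04599 - 0.18241j ; Δ = -0.03174 + 0.01624j
  [+3]  conj(Y_{8,3})(Ω₁) = 0.23444 + 0.11229j ; Y_{8,3}(Ω₂) = 0.45368 + 0.19985j ; Δ = 0.08392 + 0.09780j
  [+4]  conj(Y_{8,4})(Ω₁) = 0.27792 - 0.13481j ; Y_{8,4}(Ω₂) = -0.37101 + 0.19978j ; Δ = -0.07618 + 0.10554j
  [+5]  conj(Y_{8,5})(Ω₁) = -0.02012 + 0.08961j ; Y_{8,5}(Ω₂) = 0.03688 - 0.21751j ; Δ = 0.01875 + 0.00768j
  [+6]  conj(Y_{8,6})(Ω₁) = 0.26401 + 0.32818j ; Y_{8,6}(Ω₂) = 0.05372 + 0.05872j ; Δ = -0.00509 + 0.03313j
  [+7]  conj(Y_{8,7})(Ω₁) = 0.39593 - 0.00197j ; Y_{8,7}(Ω₂) = -0.01981 + 0.00157j ; Δ = -0.00784 + 0.00066j
  [+8]  conj(Y_{8,8})(Ω₁) = 0.11206 - 0.14216j ; Y_{8,8}(Ω₂) = 0.00170 - 0.00257j ; Δ = -0.00018 - 0.00053j
Σ over m = -0.03795 + 0.00000j; ×(4π/17) → -0.02806 + 0.00000j. Real part: -0.028056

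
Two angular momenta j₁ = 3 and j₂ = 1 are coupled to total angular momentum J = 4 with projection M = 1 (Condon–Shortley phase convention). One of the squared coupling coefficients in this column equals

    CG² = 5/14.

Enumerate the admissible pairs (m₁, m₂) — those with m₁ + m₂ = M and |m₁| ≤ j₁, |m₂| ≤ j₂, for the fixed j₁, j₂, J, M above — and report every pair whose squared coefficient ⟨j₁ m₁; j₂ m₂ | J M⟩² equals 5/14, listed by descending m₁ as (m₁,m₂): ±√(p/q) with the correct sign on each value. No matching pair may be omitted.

(0,1): +√(5/14)

Admissible pairs with m₁+m₂ = M = 1: (0,1), (1,0), (2,-1)
  (m₁,m₂)=(2,-1): CG² = 3/28, CG = +√(3/28)
  (m₁,m₂)=(1,0): CG² = 15/28, CG = +√(15/28)
  (m₁,m₂)=(0,1): CG² = 5/14, CG = +√(5/14)   ← matches the target
Pairs with CG² = 5/14: (0,1): +√(5/14)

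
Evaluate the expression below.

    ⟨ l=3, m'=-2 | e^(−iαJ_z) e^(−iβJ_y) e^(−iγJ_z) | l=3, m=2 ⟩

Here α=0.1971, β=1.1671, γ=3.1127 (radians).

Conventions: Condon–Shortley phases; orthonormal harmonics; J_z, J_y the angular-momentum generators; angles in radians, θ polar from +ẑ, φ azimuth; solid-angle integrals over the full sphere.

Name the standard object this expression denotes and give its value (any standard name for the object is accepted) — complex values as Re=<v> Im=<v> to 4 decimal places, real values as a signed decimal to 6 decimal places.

This is a Wigner D-matrix element — the rotation-matrix element ⟨l m'| R(α,β,γ) |l m⟩ in the angular-momentum basis.
D^3_{-2,2}(0.1971,1.1671,3.1127) = e^{-i·-2·0.1971}·d^3_{-2,2}(1.1671)·e^{-i·2·3.1127}. Compute d first:
c=cos(1.167100/2)=0.834512, s=sin(1.167100/2)=0.550990; N=√[1·120·120·1]=120.000000
k∈{4,5} keeps every argument non-negative
  k=4: (−1)^0·120.0000/(24)·0.8345^2·0.5510^4 = +0.320930
  k=5: (−1)^1·120.0000/(120)·0.8345^0·0.5510^6 = -0.027981
d^3_{-2,2}(1.1671) = +0.320930 -0.027981 = +0.292949
Attach z-rotation phases: D = e^{-i(-2)(0.1971)}·(+0.292949)·e^{-i(2)(3.1127)} = +0.263531+0.127946i

Wigner D-matrix element, Re=0.2635 Im=0.1279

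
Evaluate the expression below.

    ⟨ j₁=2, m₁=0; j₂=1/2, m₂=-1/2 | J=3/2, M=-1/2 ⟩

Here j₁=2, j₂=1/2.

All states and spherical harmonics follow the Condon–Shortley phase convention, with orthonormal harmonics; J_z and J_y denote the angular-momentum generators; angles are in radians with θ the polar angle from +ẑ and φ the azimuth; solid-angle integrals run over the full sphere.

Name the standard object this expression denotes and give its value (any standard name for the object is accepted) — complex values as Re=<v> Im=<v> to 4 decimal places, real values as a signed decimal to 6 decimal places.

Clebsch–Gordan coefficient, +√(2/5) ≈ +0.632456

This is a Clebsch–Gordan (vector-coupling) coefficient.
j₁+j₂−J=1  J+j₁−j₂=3  J−j₁+j₂=0  j₁+j₂+J+1=5
(j₁±m₁, j₂±m₂, J±M) = (2,2,0,1,1,2)
P² = 8/5
sum k=0..0:
  [0] +1/2 = 1/2
S = 1/2
C² = P²·S² = 2/5 ; C = +0.632456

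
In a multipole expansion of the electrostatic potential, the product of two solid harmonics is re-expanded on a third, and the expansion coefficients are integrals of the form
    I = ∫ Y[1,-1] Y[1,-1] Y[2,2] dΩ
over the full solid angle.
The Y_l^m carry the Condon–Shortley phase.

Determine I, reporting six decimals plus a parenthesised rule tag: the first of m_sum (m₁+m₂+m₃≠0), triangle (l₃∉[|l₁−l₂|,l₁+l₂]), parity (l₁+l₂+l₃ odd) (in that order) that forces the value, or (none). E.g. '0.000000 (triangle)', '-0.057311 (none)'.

m-sum 0 ✓  L=4 even ✓  0≤2≤2 ✓
Π(2lᵢ+1) = 3×3×5 = 45
triangle coeff Δ(1,1,2) = 1/30
Σ_t [0,0]: t=0:+1/1 = 1/1
(3j)²=2/15 [(1 1 2; 0 0 0)], sign=+1
Σ_t [0,0]: t=0:+1/4 = 1/4
(3j)²=1/5 [(1 1 2; -1 -1 2)], sign=+1
⇒ 4πI² = 6/5
I = (+1)√(6/5/(4π)) = 0.30901936
No selection rule forces the value: the integral is nonzero (none).

0.309019 (none)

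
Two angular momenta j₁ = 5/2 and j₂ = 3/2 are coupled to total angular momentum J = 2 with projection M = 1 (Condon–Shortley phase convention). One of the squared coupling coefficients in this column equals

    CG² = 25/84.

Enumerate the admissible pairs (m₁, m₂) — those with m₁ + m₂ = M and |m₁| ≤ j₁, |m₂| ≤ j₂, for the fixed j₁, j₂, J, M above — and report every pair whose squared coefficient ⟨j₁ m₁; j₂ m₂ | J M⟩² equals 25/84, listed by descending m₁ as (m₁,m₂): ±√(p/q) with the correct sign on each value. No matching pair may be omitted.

Admissible pairs with m₁+m₂ = M = 1: (-1/2,3/2), (1/2,1/2), (3/2,-1/2), (5/2,-3/2)
  (m₁,m₂)=(5/2,-3/2): CG² = 5/14, CG = +√(5/14)
  (m₁,m₂)=(3/2,-1/2): CG² = 1/42, CG = +√(1/42)
  (m₁,m₂)=(1/2,1/2): CG² = 25/84, CG = −√(25/84)   ← matches the target
  (m₁,m₂)=(-1/2,3/2): CG² = 9/28, CG = +√(9/28)
Pairs with CG² = 25/84: (1/2,1/2): −√(25/84)

(1/2,1/2): −√(25/84)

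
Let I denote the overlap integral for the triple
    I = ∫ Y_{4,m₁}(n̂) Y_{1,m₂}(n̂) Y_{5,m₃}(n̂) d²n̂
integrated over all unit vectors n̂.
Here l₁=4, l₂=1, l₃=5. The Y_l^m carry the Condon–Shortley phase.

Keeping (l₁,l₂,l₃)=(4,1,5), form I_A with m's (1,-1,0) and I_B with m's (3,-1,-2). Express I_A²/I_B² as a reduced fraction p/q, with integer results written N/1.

Shared (l₁,l₂,l₃)=(4,1,5): N and (l;000)² cancel in I_A²/I_B².
A: Δ = 0!·8!·2!/11! = 1/495; Racah Σ t=0..0: t=0:+1/1440 = 1/1440; ⇒ 3j(4 1 5; 1 -1 0)² = 2/99, sgn -1
B: Δ = 0!·8!·2!/11! = 1/495; Racah Σ t=0..0: t=0:+1/10080 = 1/10080; ⇒ 3j(4 1 5; 3 -1 -2)² = 1/165, sgn -1
I_A²/I_B² = (2/99)/(1/165) = 10/3

10/3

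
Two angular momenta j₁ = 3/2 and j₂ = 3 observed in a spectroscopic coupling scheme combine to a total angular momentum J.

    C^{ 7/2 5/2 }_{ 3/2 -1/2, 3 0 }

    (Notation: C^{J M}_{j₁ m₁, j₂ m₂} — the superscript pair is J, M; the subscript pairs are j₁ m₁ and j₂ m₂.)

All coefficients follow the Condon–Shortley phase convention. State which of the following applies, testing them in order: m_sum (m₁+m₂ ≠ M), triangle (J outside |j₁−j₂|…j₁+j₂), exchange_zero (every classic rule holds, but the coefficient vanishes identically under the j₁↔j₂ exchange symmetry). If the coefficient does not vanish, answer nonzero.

m_sum

m-sum: m₁+m₂ = -1/2+0 = -1/2, M = 5/2  ✗ ⇒ coefficient is 0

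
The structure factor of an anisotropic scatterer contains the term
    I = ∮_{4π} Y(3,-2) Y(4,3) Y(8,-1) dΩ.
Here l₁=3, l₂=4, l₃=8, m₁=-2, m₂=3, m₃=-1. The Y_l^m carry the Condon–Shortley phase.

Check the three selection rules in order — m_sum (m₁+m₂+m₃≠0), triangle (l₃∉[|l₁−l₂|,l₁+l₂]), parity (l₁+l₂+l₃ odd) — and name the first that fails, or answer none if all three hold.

triangle

m₁+m₂+m₃ = -2 + 3 − 1 = 0  ✓
triangle: need |l₁−l₂| ≤ l₃ ≤ l₁+l₂ = [1,7]; l₃=8 is outside  ✗
parity: l₁+l₂+l₃ = 15 is odd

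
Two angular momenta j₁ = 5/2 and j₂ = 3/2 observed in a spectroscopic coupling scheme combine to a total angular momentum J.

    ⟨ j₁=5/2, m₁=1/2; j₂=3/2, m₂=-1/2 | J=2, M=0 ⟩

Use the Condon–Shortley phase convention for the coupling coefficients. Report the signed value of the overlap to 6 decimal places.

-0.267261

triangle: 2!*3!*1!/7! = 12/5040
(j±m)!: 3!*2!*1!*2!*2!*2! = 96
prefactor² = (2J+1)*Δ*N² = 8/7
  k=0: +1/(0!*2!*2!*1!*1!*0!) = 1/4
  k=1: −1/(1!*1!*1!*0!*2!*1!) = -1/2
Σ = -1/4  ⇒  CG² = 8/7*(-1/4)² = 1/14
CG = −√(1/14) = -0.267261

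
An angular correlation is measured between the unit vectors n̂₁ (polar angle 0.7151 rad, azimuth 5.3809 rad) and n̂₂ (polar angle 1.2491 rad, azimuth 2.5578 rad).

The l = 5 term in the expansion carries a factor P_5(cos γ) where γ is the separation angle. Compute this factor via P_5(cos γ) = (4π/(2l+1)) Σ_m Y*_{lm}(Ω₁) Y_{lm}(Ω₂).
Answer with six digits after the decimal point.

-0.320893

Addition theorem: P_5(cos γ) = (4π/11) Σ_m Y*_{lm}(Ω₁) Y_{lm}(Ω₂), m = −5…5:
  m=-5: (-0.011229+0.055121i) × (+0.347884-0.078755i) = +0.000435+0.020060i  (running Σ = +0.000435+0.020060i)
  m=-4: (-0.182852+0.092320i) × (-0.260164+0.271340i) = +0.022522-0.073633i  (running Σ = +0.022956-0.053573i)
  m=-3: (-0.365358-0.169660i) × (-0.005321+0.029144i) = +0.006888-0.009745i  (running Σ = +0.029845-0.063319i)
  m=-2: (-0.090509-0.380083i) × (-0.132482-0.310566i) = -0.106050+0.078463i  (running Σ = -0.076205+0.015145i)
  m=-1: (-0.020363+0.025781i) × (+0.048089+0.031768i) = -0.001798+0.000593i  (running Σ = -0.078004+0.015738i)
  m=0: (-0.391276-0.000000i) × (+0.319180+0.000000i) = -0.124888-0.000000i  (running Σ = -0.202891+0.015738i)
  m=1: (+0.020363+0.025781i) × (-0.048089+0.031768i) = -0.001798-0.000593i  (running Σ = -0.204689+0.015145i)
  m=2: (-0.090509+0.380083i) × (-0.132482+0.310566i) = -0.106050-0.078463i  (running Σ = -0.310739-0.063319i)
  m=3: (+0.365358-0.169660i) × (+0.005321+0.029144i) = +0.006888+0.009745i  (running Σ = -0.303851-0.053573i)
  m=4: (-0.182852-0.092320i) × (-0.260164-0.271340i) = +0.022522+0.073633i  (running Σ = -0.281329+0.020060i)
  m=5: (+0.011229+0.055121i) × (-0.347884-0.078755i) = +0.000435-0.020060i  (running Σ = -0.280895-0.000000i)
Total Σ_m = -0.280895-0.000000i. Multiply by 1.142397: -0.320893-0.000000i. P_5(cos γ) = -0.320893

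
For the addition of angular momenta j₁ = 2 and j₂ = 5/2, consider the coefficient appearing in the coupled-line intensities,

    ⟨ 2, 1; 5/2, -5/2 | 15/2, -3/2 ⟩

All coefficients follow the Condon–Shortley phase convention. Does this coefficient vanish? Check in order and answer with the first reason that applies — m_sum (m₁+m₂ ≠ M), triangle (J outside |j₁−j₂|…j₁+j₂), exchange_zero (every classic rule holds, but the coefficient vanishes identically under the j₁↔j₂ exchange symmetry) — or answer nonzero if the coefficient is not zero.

m-sum: m₁+m₂ = 1+(-5/2) = -3/2, M = -3/2  ✓
triangle: need |j₁−j₂| ≤ J ≤ j₁+j₂, i.e. J ∈ [1/2, 9/2]; J = 15/2 is outside ✗ ⇒ coefficient is 0

triangle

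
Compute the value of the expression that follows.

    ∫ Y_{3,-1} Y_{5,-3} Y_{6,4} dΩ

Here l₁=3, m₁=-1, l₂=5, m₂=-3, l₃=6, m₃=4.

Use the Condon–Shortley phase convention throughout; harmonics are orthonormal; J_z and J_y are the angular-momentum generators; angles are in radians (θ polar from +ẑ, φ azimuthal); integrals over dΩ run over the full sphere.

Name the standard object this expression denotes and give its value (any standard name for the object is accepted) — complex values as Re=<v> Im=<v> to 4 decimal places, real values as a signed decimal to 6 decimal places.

Gaunt coefficient, +0.113950

This is a Gaunt coefficient — the integral of a triple product of spherical harmonics over the sphere.
m-sum 0 ✓  L=14 even ✓  2≤6≤8 ✓
Π(2lᵢ+1) = 7×11×13 = 1001
triangle coeff Δ(3,5,6) = 1/675675
Σ_t [0,2]: t=0:+1/8640 t=1:−1/2304 t=2:+1/8640 = -7/34560
(3j)²=7/429 [(3 5 6; 0 0 0)], sign=-1
Σ_t [0,2]: t=0:+1/69120 t=1:−1/30240 t=2:+1/322560 = -1/64512
(3j)²=10/1001 [(3 5 6; -1 -3 4)], sign=-1
⇒ 4πI² = 70/429
I = (+1)√(70/429/(4π)) = 0.11395029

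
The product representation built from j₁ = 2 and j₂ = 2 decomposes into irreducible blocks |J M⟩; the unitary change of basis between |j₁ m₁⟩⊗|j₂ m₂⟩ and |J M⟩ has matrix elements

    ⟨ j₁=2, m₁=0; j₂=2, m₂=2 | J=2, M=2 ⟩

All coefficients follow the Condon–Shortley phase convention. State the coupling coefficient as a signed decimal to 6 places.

j₁+j₂−J=2  J+j₁−j₂=2  J−j₁+j₂=2  j₁+j₂+J+1=7
(j₁±m₁, j₂±m₂, J±M) = (2,2,4,0,4,0)
P² = 128/7
sum k=2..2:
  [2] +1/8 = 1/8
S = 1/8
C² = P²·S² = 2/7 ; C = +0.534522

+√(2/7) = +0.534522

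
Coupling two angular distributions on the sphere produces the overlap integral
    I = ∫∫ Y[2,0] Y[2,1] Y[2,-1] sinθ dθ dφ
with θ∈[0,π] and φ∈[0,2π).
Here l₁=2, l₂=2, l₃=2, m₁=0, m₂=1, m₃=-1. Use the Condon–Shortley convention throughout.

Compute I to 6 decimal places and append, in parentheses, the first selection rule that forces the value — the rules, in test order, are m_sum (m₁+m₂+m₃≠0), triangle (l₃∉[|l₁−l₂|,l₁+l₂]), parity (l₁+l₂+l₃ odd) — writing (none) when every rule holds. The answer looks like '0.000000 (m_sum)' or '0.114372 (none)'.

-0.090112 (none)

Checks pass: Σm=0; 6 even; l₃=2∈[0,4].
(2·2+1)(2·2+1)(2·2+1) = 125
Δ: 2! 2! 2! / 7! → 1/630
sum: t=0:+1/8 t=1:−1/1 t=2:+1/8 = -3/4
3j²(2 2 2; 0 0 0) = Δ·Π!·Σ² = 2/35  (sign -1)
sum: t=1:−1/2 t=2:+1/4 = -1/4
3j²(2 2 2; 0 1 -1) = Δ·Π!·Σ² = 1/70  (sign +1)
combine: 4πI² = 125·2/35·1/70 = 5/49
take √, sign -1: I = -0.09011188
No selection rule forces the value: the integral is nonzero (none).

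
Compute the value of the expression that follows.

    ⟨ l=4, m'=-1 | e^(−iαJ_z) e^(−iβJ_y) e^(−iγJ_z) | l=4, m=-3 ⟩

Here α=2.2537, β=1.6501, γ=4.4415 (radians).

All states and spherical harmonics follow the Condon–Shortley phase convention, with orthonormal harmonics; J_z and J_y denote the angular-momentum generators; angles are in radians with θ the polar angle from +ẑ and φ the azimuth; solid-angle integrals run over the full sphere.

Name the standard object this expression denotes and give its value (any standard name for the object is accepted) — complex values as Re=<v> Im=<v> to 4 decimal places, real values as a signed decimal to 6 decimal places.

Wigner D-matrix element, Re=0.3951 Im=-0.0516

This is a Wigner D-matrix element — the rotation-matrix element ⟨l m'| R(α,β,γ) |l m⟩ in the angular-momentum basis.
Split into d^4_{-1,-3}(β=1.6501) × two z-phases.
Half-angle: c=0.678520, s=0.734582. N=√(6·120·1·5040)=1904.940944
Admissible k: 0..1 (factorial args all ≥0)
  k=0: (−1)^2·1904.9409/(240)·0.6785^6·0.7346^2 = +0.417953
  k=1: (−1)^3·1904.9409/(144)·0.6785^4·0.7346^4 = -0.816452
d^4_{-1,-3}(1.6501) = +0.417953 -0.816452 = -0.398499
Attach z-rotation phases: D = e^{-i(-1)(2.2537)}·(-0.398499)·e^{-i(-3)(4.4415)} = +0.395149-0.051566i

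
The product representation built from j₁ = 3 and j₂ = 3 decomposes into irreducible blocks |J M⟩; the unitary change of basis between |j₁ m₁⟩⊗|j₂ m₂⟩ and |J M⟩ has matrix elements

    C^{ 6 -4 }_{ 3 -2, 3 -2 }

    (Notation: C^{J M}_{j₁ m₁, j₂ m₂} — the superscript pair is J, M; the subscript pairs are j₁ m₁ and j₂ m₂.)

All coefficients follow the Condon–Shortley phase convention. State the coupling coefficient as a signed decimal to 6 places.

j₁+j₂−J=0  J+j₁−j₂=6  J−j₁+j₂=6  j₁+j₂+J+1=13
(j₁±m₁, j₂±m₂, J±M) = (1,5,1,5,2,10)
P² = 1244160000/11
sum k=0..0:
  [0] +1/14400 = 1/14400
S = 1/14400
C² = P²·S² = 6/11 ; C = +0.738549

+√(6/11) ≈ +0.738549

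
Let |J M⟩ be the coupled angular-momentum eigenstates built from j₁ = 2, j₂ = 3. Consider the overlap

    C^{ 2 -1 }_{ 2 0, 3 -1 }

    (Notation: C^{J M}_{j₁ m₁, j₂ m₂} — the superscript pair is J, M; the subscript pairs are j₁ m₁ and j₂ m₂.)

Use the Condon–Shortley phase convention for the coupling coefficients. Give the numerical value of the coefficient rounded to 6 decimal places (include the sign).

−√(1/7) ≈ -0.377964

j₁+j₂−J=3  J+j₁−j₂=1  J−j₁+j₂=3  j₁+j₂+J+1=8
(j₁±m₁, j₂±m₂, J±M) = (2,2,2,4,1,3)
P² = 36/7
sum k=1..2:
  [1] −1/4 = -1/4
  [2] +1/12 = 1/12
S = -1/6
C² = P²·S² = 1/7 ; C = -0.377964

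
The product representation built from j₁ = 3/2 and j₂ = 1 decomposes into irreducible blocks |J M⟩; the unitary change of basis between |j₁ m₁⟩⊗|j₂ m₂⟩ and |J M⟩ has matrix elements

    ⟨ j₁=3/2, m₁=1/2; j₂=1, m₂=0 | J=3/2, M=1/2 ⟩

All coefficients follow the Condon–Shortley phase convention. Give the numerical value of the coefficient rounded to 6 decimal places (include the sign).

+√(1/15) ≈ +0.258199

triangle: 1!×2!×1!/5! = 2/120
(j±m)!: 2!×1!×1!×1!×2!×1! = 4
prefactor² = (2J+1)×Δ×N² = 4/15
  k=0: +1/(0!×1!×1!×1!×1!×0!) = 1
  k=1: −1/(1!×0!×0!×0!×2!×1!) = -1/2
Σ = 1/2  ⇒  CG² = 4/15×(1/2)² = 1/15
CG = +√(1/15) = +0.258199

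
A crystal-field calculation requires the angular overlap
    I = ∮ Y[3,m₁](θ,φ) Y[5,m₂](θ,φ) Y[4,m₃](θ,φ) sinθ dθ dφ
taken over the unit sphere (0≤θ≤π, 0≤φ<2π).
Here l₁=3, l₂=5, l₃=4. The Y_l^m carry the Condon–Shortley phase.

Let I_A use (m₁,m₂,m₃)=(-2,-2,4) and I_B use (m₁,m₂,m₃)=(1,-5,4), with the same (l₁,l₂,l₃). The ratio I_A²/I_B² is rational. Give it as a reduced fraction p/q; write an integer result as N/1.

1/3

Same 3,5,4: normalisation and zero-m 3j drop out of the ratio.
A: Δ: 4! 2! 6! / 13! → 1/180180; sum: t=3:−1/8640 = -1/8640; 3j²(3 5 4; -2 -2 4) = Δ·Π!·Σ² = 14/1287  (sign -1)
B: Δ: 4! 2! 6! / 13! → 1/180180; sum: t=0:+1/34560 = 1/34560; 3j²(3 5 4; 1 -5 4) = Δ·Π!·Σ² = 14/429  (sign +1)
I_A²/I_B² = (14/1287)/(14/429) = 1/3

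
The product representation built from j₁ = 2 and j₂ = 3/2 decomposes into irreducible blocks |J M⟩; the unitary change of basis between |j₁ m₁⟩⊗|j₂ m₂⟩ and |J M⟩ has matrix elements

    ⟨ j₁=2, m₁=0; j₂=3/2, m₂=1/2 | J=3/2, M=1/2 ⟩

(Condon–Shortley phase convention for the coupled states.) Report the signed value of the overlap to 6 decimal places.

−√(1/5) ≈ -0.447214

triangle: 2!·2!·1!/6! = 4/720
(j±m)!: 2!·2!·2!·1!·2!·1! = 16
prefactor² = (2J+1)·Δ·N² = 16/45
  k=1: −1/(1!·1!·1!·1!·1!·0!) = -1
  k=2: +1/(2!·0!·0!·0!·2!·1!) = 1/4
Σ = -3/4  ⇒  CG² = 16/45·(-3/4)² = 1/5
CG = −√(1/5) = -0.447214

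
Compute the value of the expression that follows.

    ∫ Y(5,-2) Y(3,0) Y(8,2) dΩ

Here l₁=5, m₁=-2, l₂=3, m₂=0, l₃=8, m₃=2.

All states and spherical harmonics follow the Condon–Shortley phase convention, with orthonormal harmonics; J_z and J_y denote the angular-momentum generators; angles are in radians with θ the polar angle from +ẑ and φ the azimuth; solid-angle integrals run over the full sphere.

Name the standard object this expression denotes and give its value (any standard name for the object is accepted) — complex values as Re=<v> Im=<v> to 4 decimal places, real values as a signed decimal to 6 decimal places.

Gaunt coefficient, +0.205677

This is a Gaunt coefficient — the integral of a triple product of spherical harmonics over the sphere.
m-sum 0 ✓  L=16 even ✓  2≤8≤8 ✓
Π(2lᵢ+1) = 11×7×17 = 1309
triangle coeff Δ(5,3,8) = 1/136136
Σ_t [0,0]: t=0:+1/518400 = 1/518400
(3j)²=56/2431 [(5 3 8; 0 0 0)], sign=+1
Σ_t [0,0]: t=0:+1/1088640 = 1/1088640
(3j)²=300/17017 [(5 3 8; -2 0 2)], sign=+1
⇒ 4πI² = 16800/31603
I = (+1)√(16800/31603/(4π)) = 0.20567692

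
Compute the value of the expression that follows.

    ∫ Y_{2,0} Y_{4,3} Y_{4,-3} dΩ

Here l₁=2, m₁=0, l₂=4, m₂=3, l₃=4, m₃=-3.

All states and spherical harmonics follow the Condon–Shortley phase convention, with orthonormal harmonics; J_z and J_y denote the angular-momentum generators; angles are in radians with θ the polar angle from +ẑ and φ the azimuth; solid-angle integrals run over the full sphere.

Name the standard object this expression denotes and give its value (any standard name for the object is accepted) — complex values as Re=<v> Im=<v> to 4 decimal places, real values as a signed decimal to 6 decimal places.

This is a Gaunt coefficient — the integral of a triple product of spherical harmonics over the sphere.
Rules hold: Σm=0, L=10 even, 2≤4≤6.
N = 5·9·9 = 405
Δ = 2!·2!·6!/11! = 1/13860
Racah Σ t=0..2: t=0:+1/192 t=1:−1/36 t=2:+1/192 = -5/288
⇒ 3j(2 4 4; 0 0 0)² = 20/693, sgn -1
Racah Σ t=1..2: t=1:−1/720 t=2:+1/480 = 1/1440
⇒ 3j(2 4 4; 0 3 -3)² = 7/1980, sgn -1
4πI² = N·(3j₀)²·(3jₘ)² = 5/121
I = +1·√(0.0413223/4π) = 0.05734392

Gaunt coefficient, +0.057344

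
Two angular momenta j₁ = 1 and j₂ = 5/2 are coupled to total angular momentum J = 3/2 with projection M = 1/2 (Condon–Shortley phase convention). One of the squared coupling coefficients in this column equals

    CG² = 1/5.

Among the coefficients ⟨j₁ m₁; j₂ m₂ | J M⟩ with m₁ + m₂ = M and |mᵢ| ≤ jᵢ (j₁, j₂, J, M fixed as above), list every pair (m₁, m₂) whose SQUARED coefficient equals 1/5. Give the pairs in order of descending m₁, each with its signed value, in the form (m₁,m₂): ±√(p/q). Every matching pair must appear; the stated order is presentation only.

Admissible pairs with m₁+m₂ = M = 1/2: (-1,3/2), (0,1/2), (1,-1/2)
  (m₁,m₂)=(1,-1/2): CG² = 1/5, CG = +√(1/5)   ← matches the target
  (m₁,m₂)=(0,1/2): CG² = 2/5, CG = −√(2/5)
  (m₁,m₂)=(-1,3/2): CG² = 2/5, CG = +√(2/5)
Pairs with CG² = 1/5: (1,-1/2): +√(1/5)

(1,-1/2): +√(1/5)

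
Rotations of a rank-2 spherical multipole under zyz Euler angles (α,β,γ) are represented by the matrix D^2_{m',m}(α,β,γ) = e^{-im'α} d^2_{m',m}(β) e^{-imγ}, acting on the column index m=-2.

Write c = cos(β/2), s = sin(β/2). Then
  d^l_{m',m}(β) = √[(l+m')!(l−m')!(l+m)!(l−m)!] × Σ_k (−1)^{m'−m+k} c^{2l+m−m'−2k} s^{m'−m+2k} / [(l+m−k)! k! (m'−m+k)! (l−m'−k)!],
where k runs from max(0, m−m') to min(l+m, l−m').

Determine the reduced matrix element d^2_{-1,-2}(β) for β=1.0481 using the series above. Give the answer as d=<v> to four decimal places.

d^2_{-1,-2}(β=1.0481) via the finite sum:
Half-angle: c=0.865800, s=0.500391. N=√(1·6·1·24)=12.000000
k: max(0,(-2)−(-1))=0 … min(2+(-2),2−(-1))=0
  k=0: (−1)^1·12.0000/(6)·0.8658^3·0.5004^1 = -0.649519
d^2_{-1,-2}(1.0481) = -0.649519

d=-0.6495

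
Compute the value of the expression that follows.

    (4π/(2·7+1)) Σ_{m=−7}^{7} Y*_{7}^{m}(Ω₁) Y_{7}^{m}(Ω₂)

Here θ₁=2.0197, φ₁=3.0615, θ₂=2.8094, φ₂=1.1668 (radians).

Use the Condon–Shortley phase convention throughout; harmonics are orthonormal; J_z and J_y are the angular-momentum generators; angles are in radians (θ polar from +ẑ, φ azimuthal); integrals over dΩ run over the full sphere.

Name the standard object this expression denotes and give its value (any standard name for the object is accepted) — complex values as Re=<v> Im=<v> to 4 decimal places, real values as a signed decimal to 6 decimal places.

Legendre polynomial (addition theorem), -0.196764

This sum is the spherical-harmonic addition theorem: it equals the Legendre polynomial P_l(cos γ) of the angle γ between the two directions.
Addition theorem: P_7(cos γ) = (4π/15) Σ_m Y*_{lm}(Ω₁) Y_{lm}(Ω₂), m = −7…7:
  m=-7: (-0.204013+0.128090i) × (-0.000061-0.000187i) = +0.000036+0.000030i  (running Σ = +0.000036+0.000030i)
  m=-6: (-0.384998+0.200706i) × (-0.001603+0.001399i) = +0.000336-0.000860i  (running Σ = +0.000373-0.000830i)
  m=-5: (-0.290474+0.122969i) × (+0.012945+0.006240i) = -0.004527-0.000221i  (running Σ = -0.004155-0.001051i)
  m=-4: (+0.109848-0.036448i) × (+0.003055-0.067549i) = -0.002126-0.007531i  (running Σ = -0.006281-0.008582i)
  m=-3: (+0.342427-0.083899i) × (-0.209170+0.078447i) = -0.065044+0.044412i  (running Σ = -0.071325+0.035829i)
  m=-2: (+0.035078-0.005668i) × (+0.335836+0.351366i) = +0.013772+0.010422i  (running Σ = -0.057553+0.046251i)
  m=-1: (-0.328872+0.026397i) × (+0.216975-0.507529i) = -0.057960+0.172640i  (running Σ = -0.115513+0.218891i)
  m=0: (-0.077368-0.000000i) × (+0.049672+0.000000i) = -0.003843-0.000000i  (running Σ = -0.119356+0.218891i)
  m=1: (+0.328872+0.026397i) × (-0.216975-0.507529i) = -0.057960-0.172640i  (running Σ = -0.177316+0.046251i)
  m=2: (+0.035078+0.005668i) × (+0.335836-0.351366i) = +0.013772-0.010422i  (running Σ = -0.163544+0.035829i)
  m=3: (-0.342427-0.083899i) × (+0.209170+0.078447i) = -0.065044-0.044412i  (running Σ = -0.228588-0.008582i)
  m=4: (+0.109848+0.036448i) × (+0.003055+0.067549i) = -0.002126+0.007531i  (running Σ = -0.230715-0.001051i)
  m=5: (+0.290474+0.122969i) × (-0.012945+0.006240i) = -0.004527+0.000221i  (running Σ = -0.235242-0.000830i)
  m=6: (-0.384998-0.200706i) × (-0.001603-0.001399i) = +0.000336+0.000860i  (running Σ = -0.234906+0.000030i)
  m=7: (+0.204013+0.128090i) × (+0.000061-0.000187i) = +0.000036-0.000030i  (running Σ = -0.234870-0.000000i)
Accumulated sum -0.234870-0.000000i; after 4π/(2l+1) scaling, -0.196764-0.000000i ⇒ P_7 = -0.196764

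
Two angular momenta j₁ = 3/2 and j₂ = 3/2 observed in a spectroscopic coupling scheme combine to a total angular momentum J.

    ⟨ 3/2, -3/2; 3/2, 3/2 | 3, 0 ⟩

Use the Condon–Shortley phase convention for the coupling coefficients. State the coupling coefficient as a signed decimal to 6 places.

+0.223607  (= +√(1/20))

j₁+j₂−J=0  J+j₁−j₂=3  J−j₁+j₂=3  j₁+j₂+J+1=7
(j₁±m₁, j₂±m₂, J±M) = (0,3,3,0,3,3)
P² = 324/5
sum k=0..0:
  [0] +1/36 = 1/36
S = 1/36
C² = P²·S² = 1/20 ; C = +0.223607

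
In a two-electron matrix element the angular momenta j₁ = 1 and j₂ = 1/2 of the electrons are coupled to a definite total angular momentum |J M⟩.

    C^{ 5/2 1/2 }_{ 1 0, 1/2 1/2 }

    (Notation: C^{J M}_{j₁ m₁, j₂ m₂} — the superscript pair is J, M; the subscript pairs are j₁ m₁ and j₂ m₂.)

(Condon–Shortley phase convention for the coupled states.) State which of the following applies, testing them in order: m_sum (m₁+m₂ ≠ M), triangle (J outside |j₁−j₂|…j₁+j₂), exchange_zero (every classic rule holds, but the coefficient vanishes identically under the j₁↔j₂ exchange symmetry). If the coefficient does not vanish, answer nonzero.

m-sum: m₁+m₂ = 0+1/2 = 1/2, M = 1/2  ✓
triangle: need |j₁−j₂| ≤ J ≤ j₁+j₂, i.e. J ∈ [1/2, 3/2]; J = 5/2 is outside ✗ ⇒ coefficient is 0

triangle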